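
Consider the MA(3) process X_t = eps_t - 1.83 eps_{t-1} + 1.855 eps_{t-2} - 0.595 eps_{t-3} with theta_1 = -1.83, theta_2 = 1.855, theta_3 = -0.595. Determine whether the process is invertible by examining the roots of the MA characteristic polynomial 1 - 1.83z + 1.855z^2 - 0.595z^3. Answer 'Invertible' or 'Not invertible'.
\text{Not invertible}

The MA(q) characteristic polynomial is P(z) = 1 - 1.83z + 1.855z^2 - 0.595z^3.
Invertibility requires all roots to lie outside the unit circle, i.e. |z| > 1 for every root.
Degree 3: look for a simple real root z0 first, then factor out (1 - z/z0) and solve the remaining quadratic.
Testing z0 = 2: P(2) = 1 + (-1.83)(2) + (1.855)(2)^2 + (-0.595)(2)^3
  = 1 + (-3.66) + (7.42) + (-4.76) = 0.  So z_0 = 2 is a root, |z_0| = 2.
Divide out the factor (1 - 0.5 z) = (1 - z/z0) (since 1/z0 = 0.5):
  P(z) = (1 - 0.5 z)(1 + (-1.33) z + (1.19) z^2)
  [check: z-coef -1.33 - (0.5) = -1.83; z^2-coef 1.19 - (0.5)(-1.33) = 1.855; z^3-coef -(0.5)(1.19) = -0.595.]
Remaining roots from the quadratic factor 1 + (-1.33) z + (1.19) z^2:
  Set 1 + (-1.33) z + (1.19) z^2 = 0, i.e. a z^2 + b z + c = 0 with a = 1.19, b = -1.33, c = 1.
  Discriminant D = b^2 - 4ac = (-1.33)^2 - 4*(1.19)*1 = 1.7689 - (4.76) = -2.9911.
  D < 0, so the roots are the complex-conjugate pair z = (-b +/- i sqrt(-D)) / (2a) = 0.5588 +/- 0.7267i.
  For a conjugate pair |z|^2 = z * conj(z) = (product of roots) = c/a = 1/(1.19) = 0.840336, so |z| = sqrt(0.840336) = 0.9167 for both roots.
Moduli of all roots: 2.0000, 0.9167, 0.9167.
All moduli strictly greater than 1? No.
Verdict: Not invertible.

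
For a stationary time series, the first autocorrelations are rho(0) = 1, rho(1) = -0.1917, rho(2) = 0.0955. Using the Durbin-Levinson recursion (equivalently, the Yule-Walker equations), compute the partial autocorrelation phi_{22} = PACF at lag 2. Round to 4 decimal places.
\phi_{22} = 0.0610

The PACF at lag k is phi_{kk}, the last component of the solution
to the Yule-Walker system G_k phi = r_k where
  (G_k)_{ij} = rho(|i - j|), (r_k)_i = rho(i), i,j = 1..k.
Equivalently, Durbin-Levinson gives phi_{kk} iteratively:
  phi_{11} = rho(1)
  phi_{kk} = [rho(k) - sum_{j=1..k-1} phi_{k-1,j} rho(k-j)]
            / [1 - sum_{j=1..k-1} phi_{k-1,j} rho(j)],
  phi_{k,j} = phi_{k-1,j} - phi_{kk} phi_{k-1,k-j},  j = 1..k-1.
Step k = 1:
  phi_11 = rho(1) = -0.1917.
Step k = 2:
  phi_22 = [rho(2) - phi_11 rho(1)] / [1 - phi_11 rho(1)] = [0.0955 - (-0.1917)(-0.1917)] / [1 - (-0.1917)(-0.1917)]
         = 0.05875111 / 0.96325111 = 0.061.
Therefore phi_{22} = 0.0610.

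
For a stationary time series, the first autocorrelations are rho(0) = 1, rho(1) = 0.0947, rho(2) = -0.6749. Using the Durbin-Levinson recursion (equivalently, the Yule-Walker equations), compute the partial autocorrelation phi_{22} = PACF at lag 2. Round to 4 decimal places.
\phi_{22} = -0.6901

The PACF at lag k is phi_{kk}, the last component of the solution
to the Yule-Walker system G_k phi = r_k where
  (G_k)_{ij} = rho(|i - j|), (r_k)_i = rho(i), i,j = 1..k.
Equivalently, Durbin-Levinson gives phi_{kk} iteratively:
  phi_{11} = rho(1)
  phi_{kk} = [rho(k) - sum_{j=1..k-1} phi_{k-1,j} rho(k-j)]
            / [1 - sum_{j=1..k-1} phi_{k-1,j} rho(j)],
  phi_{k,j} = phi_{k-1,j} - phi_{kk} phi_{k-1,k-j},  j = 1..k-1.
Step k = 1:
  phi_11 = rho(1) = 0.0947.
Step k = 2:
  phi_22 = [rho(2) - phi_11 rho(1)] / [1 - phi_11 rho(1)] = [-0.6749 - (0.0947)(0.0947)] / [1 - (0.0947)(0.0947)]
         = -0.68386809 / 0.99103191 = -0.6901.
Therefore phi_{22} = -0.6901.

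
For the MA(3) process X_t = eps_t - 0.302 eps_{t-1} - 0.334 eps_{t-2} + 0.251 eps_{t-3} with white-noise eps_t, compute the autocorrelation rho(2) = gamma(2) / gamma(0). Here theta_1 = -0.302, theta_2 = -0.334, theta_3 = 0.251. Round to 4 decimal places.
\rho(2) = -0.3238

For an MA(q) process with theta_0 = 1, the autocovariance is
  gamma(k) = sigma^2 * sum_{i=0..q-k} theta_i * theta_{i+k},
and rho(k) = gamma(k) / gamma(0). Sigma^2 cancels.
  numerator   = (1)*(-0.334) + (-0.302)*(0.251) = -0.409802.
  denominator = (1)^2 + (-0.302)^2 + (-0.334)^2 + (0.251)^2 = 1.265761.
  rho(2) = -0.409802 / 1.265761 = -0.3238.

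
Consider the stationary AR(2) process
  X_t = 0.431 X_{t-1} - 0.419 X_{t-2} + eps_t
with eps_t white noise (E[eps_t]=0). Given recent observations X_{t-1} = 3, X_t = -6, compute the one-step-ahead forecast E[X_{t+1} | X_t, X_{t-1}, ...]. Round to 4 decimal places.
E[X_{t+1} \mid \mathcal F_t] = -3.8430

For an AR(p) model X_t = c + sum_i phi_i X_{t-i} + eps_t, the
one-step-ahead conditional mean is
  E[X_{t+1} | X_t, ...] = c + sum_i phi_i X_{t+1-i}.
Substitute known values:
  E[X_{t+1} | ...] = (0.431) * (-6) + (-0.419) * (3)
                   = -3.8430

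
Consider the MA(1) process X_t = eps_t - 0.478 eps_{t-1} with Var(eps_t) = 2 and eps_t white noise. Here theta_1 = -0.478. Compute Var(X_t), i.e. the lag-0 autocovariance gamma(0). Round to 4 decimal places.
\gamma(0) = 2.4570

For an MA(q) process X_t = eps_t + sum_i theta_i eps_{t-i} with
Var(eps_t) = sigma^2, the variance is
  gamma(0) = sigma^2 * (1 + sum_i theta_i^2).
  sum_i theta_i^2 = (-0.478)^2 = 0.228484.
  gamma(0) = 2 * (1 + 0.228484) = 2 * 1.228484 = 2.456968, which rounds to 2.4570.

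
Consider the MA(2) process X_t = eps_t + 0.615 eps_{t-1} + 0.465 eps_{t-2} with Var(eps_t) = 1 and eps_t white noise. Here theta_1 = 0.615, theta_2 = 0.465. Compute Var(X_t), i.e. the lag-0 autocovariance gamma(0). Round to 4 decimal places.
\gamma(0) = 1.5945

For an MA(q) process X_t = eps_t + sum_i theta_i eps_{t-i} with
Var(eps_t) = sigma^2, the variance is
  gamma(0) = sigma^2 * (1 + sum_i theta_i^2).
  sum_i theta_i^2 = (0.615)^2 + (0.465)^2 = 0.378225 + 0.216225 = 0.59445.
  gamma(0) = 1 * (1 + 0.59445) = 1 * 1.59445 = 1.59445, which rounds to 1.5945.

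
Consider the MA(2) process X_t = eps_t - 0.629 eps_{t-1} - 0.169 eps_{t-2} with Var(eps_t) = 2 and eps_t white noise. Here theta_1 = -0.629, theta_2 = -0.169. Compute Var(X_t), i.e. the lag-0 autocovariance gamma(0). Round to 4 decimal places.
\gamma(0) = 2.8484

For an MA(q) process X_t = eps_t + sum_i theta_i eps_{t-i} with
Var(eps_t) = sigma^2, the variance is
  gamma(0) = sigma^2 * (1 + sum_i theta_i^2).
  sum_i theta_i^2 = (-0.629)^2 + (-0.169)^2 = 0.395641 + 0.028561 = 0.424202.
  gamma(0) = 2 * (1 + 0.424202) = 2 * 1.424202 = 2.848404, which rounds to 2.8484.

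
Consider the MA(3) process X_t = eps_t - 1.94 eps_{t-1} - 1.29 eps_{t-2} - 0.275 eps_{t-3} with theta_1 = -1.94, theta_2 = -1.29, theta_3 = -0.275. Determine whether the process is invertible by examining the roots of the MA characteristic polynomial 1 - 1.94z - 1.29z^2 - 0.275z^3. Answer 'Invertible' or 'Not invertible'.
\text{Not invertible}

The MA(q) characteristic polynomial is P(z) = 1 - 1.94z - 1.29z^2 - 0.275z^3.
Invertibility requires all roots to lie outside the unit circle, i.e. |z| > 1 for every root.
Degree 3: look for a simple real root z0 first, then factor out (1 - z/z0) and solve the remaining quadratic.
Testing z0 = 0.4: P(0.4) = 1 + (-1.94)(0.4) + (-1.29)(0.4)^2 + (-0.275)(0.4)^3
  = 1 + (-0.776) + (-0.2064) + (-0.0176) = 0.  So z_0 = 0.4 is a root, |z_0| = 0.4.
Divide out the factor (1 - 2.5 z) = (1 - z/z0) (since 1/z0 = 2.5):
  P(z) = (1 - 2.5 z)(1 + (0.56) z + (0.11) z^2)
  [check: z-coef 0.56 - (2.5) = -1.94; z^2-coef 0.11 - (2.5)(0.56) = -1.29; z^3-coef -(2.5)(0.11) = -0.275.]
Remaining roots from the quadratic factor 1 + (0.56) z + (0.11) z^2:
  Set 1 + (0.56) z + (0.11) z^2 = 0, i.e. a z^2 + b z + c = 0 with a = 0.11, b = 0.56, c = 1.
  Discriminant D = b^2 - 4ac = (0.56)^2 - 4*(0.11)*1 = 0.3136 - (0.44) = -0.1264.
  D < 0, so the roots are the complex-conjugate pair z = (-b +/- i sqrt(-D)) / (2a) = -2.5455 +/- 1.616i.
  For a conjugate pair |z|^2 = z * conj(z) = (product of roots) = c/a = 1/(0.11) = 9.090909, so |z| = sqrt(9.090909) = 3.0151 for both roots.
Moduli of all roots: 0.4000, 3.0151, 3.0151.
All moduli strictly greater than 1? No.
Verdict: Not invertible.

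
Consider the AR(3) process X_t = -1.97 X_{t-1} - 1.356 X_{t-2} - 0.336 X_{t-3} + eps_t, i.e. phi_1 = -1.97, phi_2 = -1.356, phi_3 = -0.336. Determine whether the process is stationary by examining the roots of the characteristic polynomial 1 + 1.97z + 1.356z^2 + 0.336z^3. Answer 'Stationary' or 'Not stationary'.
\text{Stationary}

The AR(p) characteristic polynomial is P(z) = 1 + 1.97z + 1.356z^2 + 0.336z^3.
Stationarity requires all roots to lie outside the unit circle, i.e. |z| > 1 for every root.
Degree 3: look for a simple real root z0 first, then factor out (1 - z/z0) and solve the remaining quadratic.
Testing z0 = -1.25: P(-1.25) = 1 + (1.97)(-1.25) + (1.356)(-1.25)^2 + (0.336)(-1.25)^3
  = 1 + (-2.4625) + (2.11875) + (-0.65625) = 0.  So z_0 = -1.25 is a root, |z_0| = 1.25.
Divide out the factor (1 + 0.8 z) = (1 - z/z0) (since 1/z0 = -0.8):
  P(z) = (1 + 0.8 z)(1 + (1.17) z + (0.42) z^2)
  [check: z-coef 1.17 - (-0.8) = 1.97; z^2-coef 0.42 - (-0.8)(1.17) = 1.356; z^3-coef -(-0.8)(0.42) = 0.336.]
Remaining roots from the quadratic factor 1 + (1.17) z + (0.42) z^2:
  Set 1 + (1.17) z + (0.42) z^2 = 0, i.e. a z^2 + b z + c = 0 with a = 0.42, b = 1.17, c = 1.
  Discriminant D = b^2 - 4ac = (1.17)^2 - 4*(0.42)*1 = 1.3689 - (1.68) = -0.3111.
  D < 0, so the roots are the complex-conjugate pair z = (-b +/- i sqrt(-D)) / (2a) = -1.3929 +/- 0.664i.
  For a conjugate pair |z|^2 = z * conj(z) = (product of roots) = c/a = 1/(0.42) = 2.380952, so |z| = sqrt(2.380952) = 1.543 for both roots.
Moduli of all roots: 1.2500, 1.5430, 1.5430.
All moduli strictly greater than 1? Yes.
Verdict: Stationary.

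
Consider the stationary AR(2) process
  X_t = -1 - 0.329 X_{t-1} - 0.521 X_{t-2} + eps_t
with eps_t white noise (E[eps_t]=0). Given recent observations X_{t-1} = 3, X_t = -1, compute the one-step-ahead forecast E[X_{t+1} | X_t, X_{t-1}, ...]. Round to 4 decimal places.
E[X_{t+1} \mid \mathcal F_t] = -2.2340

For an AR(p) model X_t = c + sum_i phi_i X_{t-i} + eps_t, the
one-step-ahead conditional mean is
  E[X_{t+1} | X_t, ...] = c + sum_i phi_i X_{t+1-i}.
Substitute known values:
  E[X_{t+1} | ...] = -1 + (-0.329) * (-1) + (-0.521) * (3)
                   = -2.2340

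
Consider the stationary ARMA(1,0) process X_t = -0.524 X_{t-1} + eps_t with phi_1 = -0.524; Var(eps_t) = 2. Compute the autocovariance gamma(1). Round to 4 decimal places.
\gamma(1) = -1.4447

Multiply the model equation by X_{t-k} and take expectations. With theta_0 = psi_0 = 1 and psi_j the MA(infinity) weights, this gives
  gamma(k) - sum_i phi_i gamma(k-i) = c_k,
  c_k = sigma^2 * sum_{j=k..q} theta_j psi_{j-k}   (c_k = 0 for k > q),
using gamma(-m) = gamma(m).
Pure AR (q = 0): c_0 = sigma^2 = 2, c_k = 0 for k >= 1.
Equations for k = 0 and k = 1 (AR order 1):
  gamma(0) = phi_1 gamma(1) + c_0
  gamma(1) = phi_1 gamma(0) + c_1
Substituting the second into the first: gamma(0) (1 - phi_1^2) = c_0 + phi_1 c_1, so
  gamma(0) = c_0 / (1 - phi_1^2) = 2 / (1 - (-0.524)^2) = 2 / 0.725424 = 2.757008.
  gamma(1) = phi_1 gamma(0) = (-0.524)(2.757008) = -1.444672.
Therefore gamma(1) = -1.4447 (to 4 decimal places).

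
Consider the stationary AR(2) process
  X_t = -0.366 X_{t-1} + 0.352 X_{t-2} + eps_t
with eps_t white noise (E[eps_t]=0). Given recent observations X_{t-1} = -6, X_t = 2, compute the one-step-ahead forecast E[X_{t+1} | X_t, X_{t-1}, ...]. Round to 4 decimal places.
E[X_{t+1} \mid \mathcal F_t] = -2.8440

For an AR(p) model X_t = c + sum_i phi_i X_{t-i} + eps_t, the
one-step-ahead conditional mean is
  E[X_{t+1} | X_t, ...] = c + sum_i phi_i X_{t+1-i}.
Substitute known values:
  E[X_{t+1} | ...] = (-0.366) * (2) + (0.352) * (-6)
                   = -2.8440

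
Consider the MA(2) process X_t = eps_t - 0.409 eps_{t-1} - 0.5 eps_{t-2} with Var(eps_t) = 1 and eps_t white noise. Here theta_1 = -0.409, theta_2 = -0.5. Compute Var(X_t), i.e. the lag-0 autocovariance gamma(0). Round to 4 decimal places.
\gamma(0) = 1.4173

For an MA(q) process X_t = eps_t + sum_i theta_i eps_{t-i} with
Var(eps_t) = sigma^2, the variance is
  gamma(0) = sigma^2 * (1 + sum_i theta_i^2).
  sum_i theta_i^2 = (-0.409)^2 + (-0.5)^2 = 0.167281 + 0.25 = 0.417281.
  gamma(0) = 1 * (1 + 0.417281) = 1 * 1.417281 = 1.417281, which rounds to 1.4173.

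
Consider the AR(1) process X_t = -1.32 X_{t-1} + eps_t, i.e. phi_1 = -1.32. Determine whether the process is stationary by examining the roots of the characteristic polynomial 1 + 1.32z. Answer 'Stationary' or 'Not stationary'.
\text{Not stationary}

The AR(p) characteristic polynomial is P(z) = 1 + 1.32z.
Stationarity requires all roots to lie outside the unit circle, i.e. |z| > 1 for every root.
This is linear in z: 1 + (1.32) z = 0  =>  z = -1/(1.32) = -0.757576,  |z| = 0.757576.
Moduli of all roots: 0.7576.
All moduli strictly greater than 1? No.
Verdict: Not stationary.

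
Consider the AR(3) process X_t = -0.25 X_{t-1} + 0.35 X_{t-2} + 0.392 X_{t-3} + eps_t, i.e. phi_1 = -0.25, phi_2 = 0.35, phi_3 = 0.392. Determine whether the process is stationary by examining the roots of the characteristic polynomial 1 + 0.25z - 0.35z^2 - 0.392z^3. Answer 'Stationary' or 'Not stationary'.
\text{Stationary}

The AR(p) characteristic polynomial is P(z) = 1 + 0.25z - 0.35z^2 - 0.392z^3.
Stationarity requires all roots to lie outside the unit circle, i.e. |z| > 1 for every root.
Degree 3: look for a simple real root z0 first, then factor out (1 - z/z0) and solve the remaining quadratic.
Testing z0 = 1.25: P(1.25) = 1 + (0.25)(1.25) + (-0.35)(1.25)^2 + (-0.392)(1.25)^3
  = 1 + (0.3125) + (-0.546875) + (-0.765625) = 0.  So z_0 = 1.25 is a root, |z_0| = 1.25.
Divide out the factor (1 - 0.8 z) = (1 - z/z0) (since 1/z0 = 0.8):
  P(z) = (1 - 0.8 z)(1 + (1.05) z + (0.49) z^2)
  [check: z-coef 1.05 - (0.8) = 0.25; z^2-coef 0.49 - (0.8)(1.05) = -0.35; z^3-coef -(0.8)(0.49) = -0.392.]
Remaining roots from the quadratic factor 1 + (1.05) z + (0.49) z^2:
  Set 1 + (1.05) z + (0.49) z^2 = 0, i.e. a z^2 + b z + c = 0 with a = 0.49, b = 1.05, c = 1.
  Discriminant D = b^2 - 4ac = (1.05)^2 - 4*(0.49)*1 = 1.1025 - (1.96) = -0.8575.
  D < 0, so the roots are the complex-conjugate pair z = (-b +/- i sqrt(-D)) / (2a) = -1.0714 +/- 0.9449i.
  For a conjugate pair |z|^2 = z * conj(z) = (product of roots) = c/a = 1/(0.49) = 2.040816, so |z| = sqrt(2.040816) = 1.4286 for both roots.
Moduli of all roots: 1.2500, 1.4286, 1.4286.
All moduli strictly greater than 1? Yes.
Verdict: Stationary.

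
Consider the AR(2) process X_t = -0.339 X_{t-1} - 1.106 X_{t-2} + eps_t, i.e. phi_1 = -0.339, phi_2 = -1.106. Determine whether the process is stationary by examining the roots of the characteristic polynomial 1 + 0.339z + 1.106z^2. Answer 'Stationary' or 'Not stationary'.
\text{Not stationary}

The AR(p) characteristic polynomial is P(z) = 1 + 0.339z + 1.106z^2.
Stationarity requires all roots to lie outside the unit circle, i.e. |z| > 1 for every root.
Set 1 + (0.339) z + (1.106) z^2 = 0, i.e. a z^2 + b z + c = 0 with a = 1.106, b = 0.339, c = 1.
Discriminant D = b^2 - 4ac = (0.339)^2 - 4*(1.106)*1 = 0.114921 - (4.424) = -4.309079.
D < 0, so the roots are the complex-conjugate pair z = (-b +/- i sqrt(-D)) / (2a) = -0.1533 +/- 0.9384i.
For a conjugate pair |z|^2 = z * conj(z) = (product of roots) = c/a = 1/(1.106) = 0.904159, so |z| = sqrt(0.904159) = 0.9509 for both roots.
Moduli of all roots: 0.9509, 0.9509.
All moduli strictly greater than 1? No.
Verdict: Not stationary.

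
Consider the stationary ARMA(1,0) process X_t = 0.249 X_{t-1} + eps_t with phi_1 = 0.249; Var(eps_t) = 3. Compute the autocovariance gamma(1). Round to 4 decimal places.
\gamma(1) = 0.7964

Multiply the model equation by X_{t-k} and take expectations. With theta_0 = psi_0 = 1 and psi_j the MA(infinity) weights, this gives
  gamma(k) - sum_i phi_i gamma(k-i) = c_k,
  c_k = sigma^2 * sum_{j=k..q} theta_j psi_{j-k}   (c_k = 0 for k > q),
using gamma(-m) = gamma(m).
Pure AR (q = 0): c_0 = sigma^2 = 3, c_k = 0 for k >= 1.
Equations for k = 0 and k = 1 (AR order 1):
  gamma(0) = phi_1 gamma(1) + c_0
  gamma(1) = phi_1 gamma(0) + c_1
Substituting the second into the first: gamma(0) (1 - phi_1^2) = c_0 + phi_1 c_1, so
  gamma(0) = c_0 / (1 - phi_1^2) = 3 / (1 - (0.249)^2) = 3 / 0.937999 = 3.198298.
  gamma(1) = phi_1 gamma(0) = (0.249)(3.198298) = 0.796376.
Therefore gamma(1) = 0.7964 (to 4 decimal places).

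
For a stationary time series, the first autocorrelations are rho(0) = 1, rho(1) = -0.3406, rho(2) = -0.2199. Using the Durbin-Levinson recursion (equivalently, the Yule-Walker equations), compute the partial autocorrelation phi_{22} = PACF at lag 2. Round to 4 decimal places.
\phi_{22} = -0.3800

The PACF at lag k is phi_{kk}, the last component of the solution
to the Yule-Walker system G_k phi = r_k where
  (G_k)_{ij} = rho(|i - j|), (r_k)_i = rho(i), i,j = 1..k.
Equivalently, Durbin-Levinson gives phi_{kk} iteratively:
  phi_{11} = rho(1)
  phi_{kk} = [rho(k) - sum_{j=1..k-1} phi_{k-1,j} rho(k-j)]
            / [1 - sum_{j=1..k-1} phi_{k-1,j} rho(j)],
  phi_{k,j} = phi_{k-1,j} - phi_{kk} phi_{k-1,k-j},  j = 1..k-1.
Step k = 1:
  phi_11 = rho(1) = -0.3406.
Step k = 2:
  phi_22 = [rho(2) - phi_11 rho(1)] / [1 - phi_11 rho(1)] = [-0.2199 - (-0.3406)(-0.3406)] / [1 - (-0.3406)(-0.3406)]
         = -0.33590836 / 0.88399164 = -0.38.
Therefore phi_{22} = -0.3800.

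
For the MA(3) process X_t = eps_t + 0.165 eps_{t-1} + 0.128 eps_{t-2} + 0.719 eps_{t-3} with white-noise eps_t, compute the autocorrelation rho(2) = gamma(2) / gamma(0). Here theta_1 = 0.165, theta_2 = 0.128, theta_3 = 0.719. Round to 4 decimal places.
\rho(2) = 0.1580

For an MA(q) process with theta_0 = 1, the autocovariance is
  gamma(k) = sigma^2 * sum_{i=0..q-k} theta_i * theta_{i+k},
and rho(k) = gamma(k) / gamma(0). Sigma^2 cancels.
  numerator   = (1)*(0.128) + (0.165)*(0.719) = 0.246635.
  denominator = (1)^2 + (0.165)^2 + (0.128)^2 + (0.719)^2 = 1.56057.
  rho(2) = 0.246635 / 1.56057 = 0.1580.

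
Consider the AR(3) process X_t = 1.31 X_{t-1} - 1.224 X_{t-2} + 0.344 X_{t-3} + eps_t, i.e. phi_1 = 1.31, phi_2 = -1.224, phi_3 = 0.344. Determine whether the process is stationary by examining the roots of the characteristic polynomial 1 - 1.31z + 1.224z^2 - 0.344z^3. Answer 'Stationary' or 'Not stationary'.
\text{Stationary}

The AR(p) characteristic polynomial is P(z) = 1 - 1.31z + 1.224z^2 - 0.344z^3.
Stationarity requires all roots to lie outside the unit circle, i.e. |z| > 1 for every root.
Degree 3: look for a simple real root z0 first, then factor out (1 - z/z0) and solve the remaining quadratic.
Testing z0 = 2.5: P(2.5) = 1 + (-1.31)(2.5) + (1.224)(2.5)^2 + (-0.344)(2.5)^3
  = 1 + (-3.275) + (7.65) + (-5.375) = 0.  So z_0 = 2.5 is a root, |z_0| = 2.5.
Divide out the factor (1 - 0.4 z) = (1 - z/z0) (since 1/z0 = 0.4):
  P(z) = (1 - 0.4 z)(1 + (-0.91) z + (0.86) z^2)
  [check: z-coef -0.91 - (0.4) = -1.31; z^2-coef 0.86 - (0.4)(-0.91) = 1.224; z^3-coef -(0.4)(0.86) = -0.344.]
Remaining roots from the quadratic factor 1 + (-0.91) z + (0.86) z^2:
  Set 1 + (-0.91) z + (0.86) z^2 = 0, i.e. a z^2 + b z + c = 0 with a = 0.86, b = -0.91, c = 1.
  Discriminant D = b^2 - 4ac = (-0.91)^2 - 4*(0.86)*1 = 0.8281 - (3.44) = -2.6119.
  D < 0, so the roots are the complex-conjugate pair z = (-b +/- i sqrt(-D)) / (2a) = 0.5291 +/- 0.9396i.
  For a conjugate pair |z|^2 = z * conj(z) = (product of roots) = c/a = 1/(0.86) = 1.162791, so |z| = sqrt(1.162791) = 1.0783 for both roots.
Moduli of all roots: 2.5000, 1.0783, 1.0783.
All moduli strictly greater than 1? Yes.
Verdict: Stationary.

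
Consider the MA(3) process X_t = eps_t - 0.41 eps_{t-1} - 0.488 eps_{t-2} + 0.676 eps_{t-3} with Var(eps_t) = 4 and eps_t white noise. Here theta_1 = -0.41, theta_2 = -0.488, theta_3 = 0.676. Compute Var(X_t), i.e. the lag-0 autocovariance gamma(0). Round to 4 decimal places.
\gamma(0) = 7.4529

For an MA(q) process X_t = eps_t + sum_i theta_i eps_{t-i} with
Var(eps_t) = sigma^2, the variance is
  gamma(0) = sigma^2 * (1 + sum_i theta_i^2).
  sum_i theta_i^2 = (-0.41)^2 + (-0.488)^2 + (0.676)^2 = 0.1681 + 0.238144 + 0.456976 = 0.86322.
  gamma(0) = 4 * (1 + 0.86322) = 4 * 1.86322 = 7.45288, which rounds to 7.4529.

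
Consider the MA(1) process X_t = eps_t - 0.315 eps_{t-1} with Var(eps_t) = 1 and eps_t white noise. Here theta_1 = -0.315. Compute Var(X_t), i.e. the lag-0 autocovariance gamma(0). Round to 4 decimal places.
\gamma(0) = 1.0992

For an MA(q) process X_t = eps_t + sum_i theta_i eps_{t-i} with
Var(eps_t) = sigma^2, the variance is
  gamma(0) = sigma^2 * (1 + sum_i theta_i^2).
  sum_i theta_i^2 = (-0.315)^2 = 0.099225.
  gamma(0) = 1 * (1 + 0.099225) = 1 * 1.099225 = 1.099225, which rounds to 1.0992.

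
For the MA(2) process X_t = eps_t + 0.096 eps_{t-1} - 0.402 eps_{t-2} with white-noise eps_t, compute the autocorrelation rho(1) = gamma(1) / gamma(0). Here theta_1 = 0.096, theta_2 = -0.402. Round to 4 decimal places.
\rho(1) = 0.0490

For an MA(q) process with theta_0 = 1, the autocovariance is
  gamma(k) = sigma^2 * sum_{i=0..q-k} theta_i * theta_{i+k},
and rho(k) = gamma(k) / gamma(0). Sigma^2 cancels.
  numerator   = (1)*(0.096) + (0.096)*(-0.402) = 0.057408.
  denominator = (1)^2 + (0.096)^2 + (-0.402)^2 = 1.17082.
  rho(1) = 0.057408 / 1.17082 = 0.0490.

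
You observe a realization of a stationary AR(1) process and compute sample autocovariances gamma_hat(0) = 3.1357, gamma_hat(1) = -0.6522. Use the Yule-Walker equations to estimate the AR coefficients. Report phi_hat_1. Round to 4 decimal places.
\hat\phi_{1} = -0.2080

The Yule-Walker equations for an AR(p) process read, in matrix form,
  Gamma_p phi = r_p,   with   (Gamma_p)_{ij} = gamma(|i - j|),
                       (r_p)_i = gamma(i),   i,j = 1..p.
Substitute the sample gammas (Toeplitz matrix and right-hand side of size 1):
  Gamma_p = [[3.1357]]
  r_p     = [-0.6522]
With p = 1 this is the single equation gamma(0) phi_1 = gamma(1):
  phi_hat_1 = gamma(1) / gamma(0) = -0.6522 / 3.1357 = -0.2080.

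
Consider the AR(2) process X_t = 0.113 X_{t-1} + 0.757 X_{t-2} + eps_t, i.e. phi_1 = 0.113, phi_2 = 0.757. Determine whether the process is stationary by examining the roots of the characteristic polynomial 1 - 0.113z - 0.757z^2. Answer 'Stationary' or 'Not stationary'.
\text{Stationary}

The AR(p) characteristic polynomial is P(z) = 1 - 0.113z - 0.757z^2.
Stationarity requires all roots to lie outside the unit circle, i.e. |z| > 1 for every root.
Set 1 + (-0.113) z + (-0.757) z^2 = 0, i.e. a z^2 + b z + c = 0 with a = -0.757, b = -0.113, c = 1.
Discriminant D = b^2 - 4ac = (-0.113)^2 - 4*(-0.757)*1 = 0.012769 - (-3.028) = 3.040769.
D >= 0, so the roots are real: z = (-b +/- sqrt(D)) / (2a) = (0.113 +/- 1.74378) / (-1.514).
  z_1 = (0.113 + 1.74378) / (-1.514) = -1.2264,   |z_1| = 1.2264.
  z_2 = (0.113 - 1.74378) / (-1.514) = 1.0771,   |z_2| = 1.0771.
Moduli of all roots: 1.2264, 1.0771.
All moduli strictly greater than 1? Yes.
Verdict: Stationary.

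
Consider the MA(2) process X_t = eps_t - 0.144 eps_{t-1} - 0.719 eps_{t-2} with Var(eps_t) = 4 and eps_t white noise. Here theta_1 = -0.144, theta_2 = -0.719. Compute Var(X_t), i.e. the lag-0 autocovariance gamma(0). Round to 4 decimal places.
\gamma(0) = 6.1508

For an MA(q) process X_t = eps_t + sum_i theta_i eps_{t-i} with
Var(eps_t) = sigma^2, the variance is
  gamma(0) = sigma^2 * (1 + sum_i theta_i^2).
  sum_i theta_i^2 = (-0.144)^2 + (-0.719)^2 = 0.020736 + 0.516961 = 0.537697.
  gamma(0) = 4 * (1 + 0.537697) = 4 * 1.537697 = 6.150788, which rounds to 6.1508.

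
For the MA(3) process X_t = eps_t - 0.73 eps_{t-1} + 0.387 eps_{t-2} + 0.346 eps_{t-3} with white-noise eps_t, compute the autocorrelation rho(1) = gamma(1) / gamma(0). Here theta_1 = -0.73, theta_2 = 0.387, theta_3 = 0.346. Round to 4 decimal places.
\rho(1) = -0.4875

For an MA(q) process with theta_0 = 1, the autocovariance is
  gamma(k) = sigma^2 * sum_{i=0..q-k} theta_i * theta_{i+k},
and rho(k) = gamma(k) / gamma(0). Sigma^2 cancels.
  numerator   = (1)*(-0.73) + (-0.73)*(0.387) + (0.387)*(0.346) = -0.878608.
  denominator = (1)^2 + (-0.73)^2 + (0.387)^2 + (0.346)^2 = 1.802385.
  rho(1) = -0.878608 / 1.802385 = -0.4875.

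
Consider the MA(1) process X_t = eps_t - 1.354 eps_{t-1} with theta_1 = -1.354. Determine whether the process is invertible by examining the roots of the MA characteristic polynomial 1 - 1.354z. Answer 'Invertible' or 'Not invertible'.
\text{Not invertible}

The MA(q) characteristic polynomial is P(z) = 1 - 1.354z.
Invertibility requires all roots to lie outside the unit circle, i.e. |z| > 1 for every root.
This is linear in z: 1 + (-1.354) z = 0  =>  z = -1/(-1.354) = 0.738552,  |z| = 0.738552.
Moduli of all roots: 0.7386.
All moduli strictly greater than 1? No.
Verdict: Not invertible.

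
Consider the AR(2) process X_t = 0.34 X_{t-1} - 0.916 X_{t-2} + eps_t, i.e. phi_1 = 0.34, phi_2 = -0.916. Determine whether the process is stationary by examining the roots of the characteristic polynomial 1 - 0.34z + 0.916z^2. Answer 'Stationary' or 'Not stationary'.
\text{Stationary}

The AR(p) characteristic polynomial is P(z) = 1 - 0.34z + 0.916z^2.
Stationarity requires all roots to lie outside the unit circle, i.e. |z| > 1 for every root.
Set 1 + (-0.34) z + (0.916) z^2 = 0, i.e. a z^2 + b z + c = 0 with a = 0.916, b = -0.34, c = 1.
Discriminant D = b^2 - 4ac = (-0.34)^2 - 4*(0.916)*1 = 0.1156 - (3.664) = -3.5484.
D < 0, so the roots are the complex-conjugate pair z = (-b +/- i sqrt(-D)) / (2a) = 0.1856 +/- 1.0282i.
For a conjugate pair |z|^2 = z * conj(z) = (product of roots) = c/a = 1/(0.916) = 1.091703, so |z| = sqrt(1.091703) = 1.0448 for both roots.
Moduli of all roots: 1.0448, 1.0448.
All moduli strictly greater than 1? Yes.
Verdict: Stationary.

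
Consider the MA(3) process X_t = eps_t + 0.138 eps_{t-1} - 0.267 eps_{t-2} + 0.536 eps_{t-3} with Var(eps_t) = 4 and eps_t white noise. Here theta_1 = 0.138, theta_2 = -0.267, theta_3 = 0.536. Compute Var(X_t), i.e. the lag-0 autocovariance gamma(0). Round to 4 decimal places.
\gamma(0) = 5.5105

For an MA(q) process X_t = eps_t + sum_i theta_i eps_{t-i} with
Var(eps_t) = sigma^2, the variance is
  gamma(0) = sigma^2 * (1 + sum_i theta_i^2).
  sum_i theta_i^2 = (0.138)^2 + (-0.267)^2 + (0.536)^2 = 0.019044 + 0.071289 + 0.287296 = 0.377629.
  gamma(0) = 4 * (1 + 0.377629) = 4 * 1.377629 = 5.510516, which rounds to 5.5105.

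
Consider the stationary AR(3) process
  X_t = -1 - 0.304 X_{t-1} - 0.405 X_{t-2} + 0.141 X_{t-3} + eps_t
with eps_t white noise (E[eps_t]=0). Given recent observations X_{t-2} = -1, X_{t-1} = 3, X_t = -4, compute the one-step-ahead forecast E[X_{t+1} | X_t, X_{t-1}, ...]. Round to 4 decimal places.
E[X_{t+1} \mid \mathcal F_t] = -1.1400

For an AR(p) model X_t = c + sum_i phi_i X_{t-i} + eps_t, the
one-step-ahead conditional mean is
  E[X_{t+1} | X_t, ...] = c + sum_i phi_i X_{t+1-i}.
Substitute known values:
  E[X_{t+1} | ...] = -1 + (-0.304) * (-4) + (-0.405) * (3) + (0.141) * (-1)
                   = -1.1400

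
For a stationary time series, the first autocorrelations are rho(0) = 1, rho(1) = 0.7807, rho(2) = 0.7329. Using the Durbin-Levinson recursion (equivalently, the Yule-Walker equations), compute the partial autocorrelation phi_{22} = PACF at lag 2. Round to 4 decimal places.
\phi_{22} = 0.3160

The PACF at lag k is phi_{kk}, the last component of the solution
to the Yule-Walker system G_k phi = r_k where
  (G_k)_{ij} = rho(|i - j|), (r_k)_i = rho(i), i,j = 1..k.
Equivalently, Durbin-Levinson gives phi_{kk} iteratively:
  phi_{11} = rho(1)
  phi_{kk} = [rho(k) - sum_{j=1..k-1} phi_{k-1,j} rho(k-j)]
            / [1 - sum_{j=1..k-1} phi_{k-1,j} rho(j)],
  phi_{k,j} = phi_{k-1,j} - phi_{kk} phi_{k-1,k-j},  j = 1..k-1.
Step k = 1:
  phi_11 = rho(1) = 0.7807.
Step k = 2:
  phi_22 = [rho(2) - phi_11 rho(1)] / [1 - phi_11 rho(1)] = [0.7329 - (0.7807)(0.7807)] / [1 - (0.7807)(0.7807)]
         = 0.12340751 / 0.39050751 = 0.316.
Therefore phi_{22} = 0.3160.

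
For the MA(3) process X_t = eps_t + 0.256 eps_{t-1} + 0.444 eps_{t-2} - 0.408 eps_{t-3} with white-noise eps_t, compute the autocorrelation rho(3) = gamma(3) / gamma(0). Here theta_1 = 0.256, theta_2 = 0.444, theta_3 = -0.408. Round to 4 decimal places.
\rho(3) = -0.2855

For an MA(q) process with theta_0 = 1, the autocovariance is
  gamma(k) = sigma^2 * sum_{i=0..q-k} theta_i * theta_{i+k},
and rho(k) = gamma(k) / gamma(0). Sigma^2 cancels.
  numerator   = (1)*(-0.408) = -0.408.
  denominator = (1)^2 + (0.256)^2 + (0.444)^2 + (-0.408)^2 = 1.429136.
  rho(3) = -0.408 / 1.429136 = -0.2855.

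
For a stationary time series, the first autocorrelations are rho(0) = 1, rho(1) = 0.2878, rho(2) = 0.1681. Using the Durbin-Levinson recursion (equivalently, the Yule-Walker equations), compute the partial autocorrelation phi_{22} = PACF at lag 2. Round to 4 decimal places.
\phi_{22} = 0.0930

The PACF at lag k is phi_{kk}, the last component of the solution
to the Yule-Walker system G_k phi = r_k where
  (G_k)_{ij} = rho(|i - j|), (r_k)_i = rho(i), i,j = 1..k.
Equivalently, Durbin-Levinson gives phi_{kk} iteratively:
  phi_{11} = rho(1)
  phi_{kk} = [rho(k) - sum_{j=1..k-1} phi_{k-1,j} rho(k-j)]
            / [1 - sum_{j=1..k-1} phi_{k-1,j} rho(j)],
  phi_{k,j} = phi_{k-1,j} - phi_{kk} phi_{k-1,k-j},  j = 1..k-1.
Step k = 1:
  phi_11 = rho(1) = 0.2878.
Step k = 2:
  phi_22 = [rho(2) - phi_11 rho(1)] / [1 - phi_11 rho(1)] = [0.1681 - (0.2878)(0.2878)] / [1 - (0.2878)(0.2878)]
         = 0.08527116 / 0.91717116 = 0.093.
Therefore phi_{22} = 0.0930.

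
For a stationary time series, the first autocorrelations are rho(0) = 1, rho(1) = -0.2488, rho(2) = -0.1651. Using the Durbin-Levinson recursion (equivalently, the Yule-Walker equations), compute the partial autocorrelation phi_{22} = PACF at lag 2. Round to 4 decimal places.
\phi_{22} = -0.2420

The PACF at lag k is phi_{kk}, the last component of the solution
to the Yule-Walker system G_k phi = r_k where
  (G_k)_{ij} = rho(|i - j|), (r_k)_i = rho(i), i,j = 1..k.
Equivalently, Durbin-Levinson gives phi_{kk} iteratively:
  phi_{11} = rho(1)
  phi_{kk} = [rho(k) - sum_{j=1..k-1} phi_{k-1,j} rho(k-j)]
            / [1 - sum_{j=1..k-1} phi_{k-1,j} rho(j)],
  phi_{k,j} = phi_{k-1,j} - phi_{kk} phi_{k-1,k-j},  j = 1..k-1.
Step k = 1:
  phi_11 = rho(1) = -0.2488.
Step k = 2:
  phi_22 = [rho(2) - phi_11 rho(1)] / [1 - phi_11 rho(1)] = [-0.1651 - (-0.2488)(-0.2488)] / [1 - (-0.2488)(-0.2488)]
         = -0.22700144 / 0.93809856 = -0.242.
Therefore phi_{22} = -0.2420.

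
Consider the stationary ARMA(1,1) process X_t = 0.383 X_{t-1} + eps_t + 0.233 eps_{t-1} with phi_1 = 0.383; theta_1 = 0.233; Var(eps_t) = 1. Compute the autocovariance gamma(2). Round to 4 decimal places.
\gamma(2) = 0.3012

Multiply the model equation by X_{t-k} and take expectations. With theta_0 = psi_0 = 1 and psi_j the MA(infinity) weights, this gives
  gamma(k) - sum_i phi_i gamma(k-i) = c_k,
  c_k = sigma^2 * sum_{j=k..q} theta_j psi_{j-k}   (c_k = 0 for k > q),
using gamma(-m) = gamma(m).
psi-weights needed (psi_j = theta_j + sum_i phi_i psi_{j-i}):
  psi_1 = theta_1 + phi_1 = 0.233 + (0.383) = 0.616
Right-hand sides:
  c_0 = sigma^2 (1 + theta_1 psi_1) = 1 * (1 + (0.233)(0.616)) = 1 * 1.143528 = 1.143528
  c_1 = sigma^2 theta_1 = 1 * (0.233) = 0.233
  c_2 = 0
Equations for k = 0 and k = 1 (AR order 1):
  gamma(0) = phi_1 gamma(1) + c_0
  gamma(1) = phi_1 gamma(0) + c_1
Substituting the second into the first: gamma(0) (1 - phi_1^2) = c_0 + phi_1 c_1, so
  gamma(0) = (c_0 + phi_1 c_1) / (1 - phi_1^2) = (1.143528 + (0.383)(0.233)) / (1 - (0.383)^2) = 1.232767 / 0.853311 = 1.444687.
  gamma(1) = phi_1 gamma(0) + c_1 = (0.383)(1.444687) + (0.233) = 0.786315.
For k = 2 (> q): gamma(2) = phi_1 gamma(1) = (0.383)(0.786315) = 0.301159.
Therefore gamma(2) = 0.3012 (to 4 decimal places).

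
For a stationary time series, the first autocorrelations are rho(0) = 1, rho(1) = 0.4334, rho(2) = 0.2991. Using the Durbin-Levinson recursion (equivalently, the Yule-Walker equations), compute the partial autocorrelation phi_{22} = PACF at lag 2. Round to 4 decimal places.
\phi_{22} = 0.1370

The PACF at lag k is phi_{kk}, the last component of the solution
to the Yule-Walker system G_k phi = r_k where
  (G_k)_{ij} = rho(|i - j|), (r_k)_i = rho(i), i,j = 1..k.
Equivalently, Durbin-Levinson gives phi_{kk} iteratively:
  phi_{11} = rho(1)
  phi_{kk} = [rho(k) - sum_{j=1..k-1} phi_{k-1,j} rho(k-j)]
            / [1 - sum_{j=1..k-1} phi_{k-1,j} rho(j)],
  phi_{k,j} = phi_{k-1,j} - phi_{kk} phi_{k-1,k-j},  j = 1..k-1.
Step k = 1:
  phi_11 = rho(1) = 0.4334.
Step k = 2:
  phi_22 = [rho(2) - phi_11 rho(1)] / [1 - phi_11 rho(1)] = [0.2991 - (0.4334)(0.4334)] / [1 - (0.4334)(0.4334)]
         = 0.11126444 / 0.81216444 = 0.137.
Therefore phi_{22} = 0.1370.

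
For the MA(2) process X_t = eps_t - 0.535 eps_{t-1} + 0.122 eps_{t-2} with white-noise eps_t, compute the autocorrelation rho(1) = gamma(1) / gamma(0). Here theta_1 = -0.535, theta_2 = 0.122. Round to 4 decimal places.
\rho(1) = -0.4614

For an MA(q) process with theta_0 = 1, the autocovariance is
  gamma(k) = sigma^2 * sum_{i=0..q-k} theta_i * theta_{i+k},
and rho(k) = gamma(k) / gamma(0). Sigma^2 cancels.
  numerator   = (1)*(-0.535) + (-0.535)*(0.122) = -0.60027.
  denominator = (1)^2 + (-0.535)^2 + (0.122)^2 = 1.301109.
  rho(1) = -0.60027 / 1.301109 = -0.4614.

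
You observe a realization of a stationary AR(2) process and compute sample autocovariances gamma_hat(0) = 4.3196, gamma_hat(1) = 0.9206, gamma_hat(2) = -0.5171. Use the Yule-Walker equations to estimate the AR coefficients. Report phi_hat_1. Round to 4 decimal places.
\hat\phi_{1} = 0.2500

The Yule-Walker equations for an AR(p) process read, in matrix form,
  Gamma_p phi = r_p,   with   (Gamma_p)_{ij} = gamma(|i - j|),
                       (r_p)_i = gamma(i),   i,j = 1..p.
Substitute the sample gammas (Toeplitz matrix and right-hand side of size 2):
  Gamma_p = [[4.3196, 0.9206], [0.9206, 4.3196]]
  r_p     = [0.9206, -0.5171]
Written out:
  4.3196 phi_1 + 0.9206 phi_2 = 0.9206
  0.9206 phi_1 + 4.3196 phi_2 = -0.5171
Solve by Cramer's rule:
  det = gamma(0)^2 - gamma(1)^2 = (4.3196)^2 - (0.9206)^2 = 18.65894416 - 0.84750436 = 17.8114398
  phi_hat_1 = [gamma(1) gamma(0) - gamma(1) gamma(2)] / det = [(0.9206)(4.3196) - (0.9206)(-0.5171)] / 17.8114398 = 4.45266602 / 17.8114398 = 0.25
  phi_hat_2 = [gamma(0) gamma(2) - gamma(1)^2] / det = [(4.3196)(-0.5171) - (0.9206)^2] / 17.8114398 = -3.08116952 / 17.8114398 = -0.173
So phi_hat = [0.2500, -0.1730].
Therefore phi_hat_1 = 0.2500.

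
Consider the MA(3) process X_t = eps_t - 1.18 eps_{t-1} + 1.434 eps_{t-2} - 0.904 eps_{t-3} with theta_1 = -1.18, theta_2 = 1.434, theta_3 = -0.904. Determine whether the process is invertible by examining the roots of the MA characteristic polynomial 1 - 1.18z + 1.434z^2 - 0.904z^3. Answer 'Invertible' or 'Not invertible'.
\text{Not invertible}

The MA(q) characteristic polynomial is P(z) = 1 - 1.18z + 1.434z^2 - 0.904z^3.
Invertibility requires all roots to lie outside the unit circle, i.e. |z| > 1 for every root.
Degree 3: look for a simple real root z0 first, then factor out (1 - z/z0) and solve the remaining quadratic.
Testing z0 = 1.25: P(1.25) = 1 + (-1.18)(1.25) + (1.434)(1.25)^2 + (-0.904)(1.25)^3
  = 1 + (-1.475) + (2.240625) + (-1.765625) = 0.  So z_0 = 1.25 is a root, |z_0| = 1.25.
Divide out the factor (1 - 0.8 z) = (1 - z/z0) (since 1/z0 = 0.8):
  P(z) = (1 - 0.8 z)(1 + (-0.38) z + (1.13) z^2)
  [check: z-coef -0.38 - (0.8) = -1.18; z^2-coef 1.13 - (0.8)(-0.38) = 1.434; z^3-coef -(0.8)(1.13) = -0.904.]
Remaining roots from the quadratic factor 1 + (-0.38) z + (1.13) z^2:
  Set 1 + (-0.38) z + (1.13) z^2 = 0, i.e. a z^2 + b z + c = 0 with a = 1.13, b = -0.38, c = 1.
  Discriminant D = b^2 - 4ac = (-0.38)^2 - 4*(1.13)*1 = 0.1444 - (4.52) = -4.3756.
  D < 0, so the roots are the complex-conjugate pair z = (-b +/- i sqrt(-D)) / (2a) = 0.1681 +/- 0.9256i.
  For a conjugate pair |z|^2 = z * conj(z) = (product of roots) = c/a = 1/(1.13) = 0.884956, so |z| = sqrt(0.884956) = 0.9407 for both roots.
Moduli of all roots: 1.2500, 0.9407, 0.9407.
All moduli strictly greater than 1? No.
Verdict: Not invertible.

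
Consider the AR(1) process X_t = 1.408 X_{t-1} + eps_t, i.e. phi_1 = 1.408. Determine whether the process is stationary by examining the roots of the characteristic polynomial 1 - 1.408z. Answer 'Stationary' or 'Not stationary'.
\text{Not stationary}

The AR(p) characteristic polynomial is P(z) = 1 - 1.408z.
Stationarity requires all roots to lie outside the unit circle, i.e. |z| > 1 for every root.
This is linear in z: 1 + (-1.408) z = 0  =>  z = -1/(-1.408) = 0.710227,  |z| = 0.710227.
Moduli of all roots: 0.7102.
All moduli strictly greater than 1? No.
Verdict: Not stationary.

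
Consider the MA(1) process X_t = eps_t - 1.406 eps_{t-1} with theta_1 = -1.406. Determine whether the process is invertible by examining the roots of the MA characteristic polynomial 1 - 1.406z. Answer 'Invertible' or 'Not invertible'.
\text{Not invertible}

The MA(q) characteristic polynomial is P(z) = 1 - 1.406z.
Invertibility requires all roots to lie outside the unit circle, i.e. |z| > 1 for every root.
This is linear in z: 1 + (-1.406) z = 0  =>  z = -1/(-1.406) = 0.711238,  |z| = 0.711238.
Moduli of all roots: 0.7112.
All moduli strictly greater than 1? No.
Verdict: Not invertible.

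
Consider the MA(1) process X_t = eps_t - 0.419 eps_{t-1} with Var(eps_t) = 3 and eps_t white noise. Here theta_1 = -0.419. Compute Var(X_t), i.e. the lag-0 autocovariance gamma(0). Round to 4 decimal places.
\gamma(0) = 3.5267

For an MA(q) process X_t = eps_t + sum_i theta_i eps_{t-i} with
Var(eps_t) = sigma^2, the variance is
  gamma(0) = sigma^2 * (1 + sum_i theta_i^2).
  sum_i theta_i^2 = (-0.419)^2 = 0.175561.
  gamma(0) = 3 * (1 + 0.175561) = 3 * 1.175561 = 3.526683, which rounds to 3.5267.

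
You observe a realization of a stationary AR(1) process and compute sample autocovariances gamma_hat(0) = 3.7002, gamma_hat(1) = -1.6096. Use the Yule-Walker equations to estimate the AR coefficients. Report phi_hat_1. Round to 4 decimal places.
\hat\phi_{1} = -0.4350

The Yule-Walker equations for an AR(p) process read, in matrix form,
  Gamma_p phi = r_p,   with   (Gamma_p)_{ij} = gamma(|i - j|),
                       (r_p)_i = gamma(i),   i,j = 1..p.
Substitute the sample gammas (Toeplitz matrix and right-hand side of size 1):
  Gamma_p = [[3.7002]]
  r_p     = [-1.6096]
With p = 1 this is the single equation gamma(0) phi_1 = gamma(1):
  phi_hat_1 = gamma(1) / gamma(0) = -1.6096 / 3.7002 = -0.4350.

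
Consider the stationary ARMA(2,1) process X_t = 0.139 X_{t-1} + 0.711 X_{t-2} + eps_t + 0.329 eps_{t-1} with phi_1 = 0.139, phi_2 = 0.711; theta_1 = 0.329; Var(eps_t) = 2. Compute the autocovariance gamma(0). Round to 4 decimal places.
\gamma(0) = 7.4967

Multiply the model equation by X_{t-k} and take expectations. With theta_0 = psi_0 = 1 and psi_j the MA(infinity) weights, this gives
  gamma(k) - sum_i phi_i gamma(k-i) = c_k,
  c_k = sigma^2 * sum_{j=k..q} theta_j psi_{j-k}   (c_k = 0 for k > q),
using gamma(-m) = gamma(m).
psi-weights needed (psi_j = theta_j + sum_i phi_i psi_{j-i}):
  psi_1 = theta_1 + phi_1 = 0.329 + (0.139) = 0.468
Right-hand sides:
  c_0 = sigma^2 (1 + theta_1 psi_1) = 2 * (1 + (0.329)(0.468)) = 2 * 1.153972 = 2.307944
  c_1 = sigma^2 theta_1 = 2 * (0.329) = 0.658
  c_2 = 0
Equations for k = 0, 1, 2 (AR order 2, c_2 = 0):
  (E0) gamma(0) = phi_1 gamma(1) + phi_2 gamma(2) + c_0
  (E1) gamma(1) = phi_1 gamma(0) + phi_2 gamma(1) + c_1
  (E2) gamma(2) = phi_1 gamma(1) + phi_2 gamma(0)
From (E1): gamma(1) = A gamma(0) + B with
  A = phi_1 / (1 - phi_2) = 0.139 / 0.289 = 0.480969,   B = c_1 / (1 - phi_2) = 0.658 / 0.289 = 2.276817.
Insert (E2) into (E0): gamma(0) (1 - phi_2^2) = phi_1 (1 + phi_2) gamma(1) + c_0.
  phi_1 (1 + phi_2) = (0.139)(1.711) = 0.237829,   1 - phi_2^2 = 0.494479.
Replace gamma(1) by A gamma(0) + B and collect gamma(0):
  gamma(0) [0.494479 - (0.237829)(0.480969)] = (0.237829)(2.276817) + 2.307944
  gamma(0) * 0.380091 = 2.849437
  gamma(0) = 2.849437 / 0.380091 = 7.49673.
Therefore gamma(0) = 7.4967 (to 4 decimal places).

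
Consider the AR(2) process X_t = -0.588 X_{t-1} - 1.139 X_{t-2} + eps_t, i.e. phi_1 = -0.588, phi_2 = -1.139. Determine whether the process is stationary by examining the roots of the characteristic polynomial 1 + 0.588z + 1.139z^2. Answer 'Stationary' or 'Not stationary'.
\text{Not stationary}

The AR(p) characteristic polynomial is P(z) = 1 + 0.588z + 1.139z^2.
Stationarity requires all roots to lie outside the unit circle, i.e. |z| > 1 for every root.
Set 1 + (0.588) z + (1.139) z^2 = 0, i.e. a z^2 + b z + c = 0 with a = 1.139, b = 0.588, c = 1.
Discriminant D = b^2 - 4ac = (0.588)^2 - 4*(1.139)*1 = 0.345744 - (4.556) = -4.210256.
D < 0, so the roots are the complex-conjugate pair z = (-b +/- i sqrt(-D)) / (2a) = -0.2581 +/- 0.9007i.
For a conjugate pair |z|^2 = z * conj(z) = (product of roots) = c/a = 1/(1.139) = 0.877963, so |z| = sqrt(0.877963) = 0.937 for both roots.
Moduli of all roots: 0.9370, 0.9370.
All moduli strictly greater than 1? No.
Verdict: Not stationary.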